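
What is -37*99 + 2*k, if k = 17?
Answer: -3629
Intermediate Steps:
-37*99 + 2*k = -37*99 + 2*17 = -3663 + 34 = -3629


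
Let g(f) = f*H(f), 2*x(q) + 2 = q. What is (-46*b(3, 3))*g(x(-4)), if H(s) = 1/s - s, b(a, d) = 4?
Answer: 1472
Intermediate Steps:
x(q) = -1 + q/2
H(s) = 1/s - s
g(f) = f*(1/f - f)
(-46*b(3, 3))*g(x(-4)) = (-46*4)*(1 - (-1 + (½)*(-4))²) = -184*(1 - (-1 - 2)²) = -184*(1 - 1*(-3)²) = -184*(1 - 1*9) = -184*(1 - 9) = -184*(-8) = 1472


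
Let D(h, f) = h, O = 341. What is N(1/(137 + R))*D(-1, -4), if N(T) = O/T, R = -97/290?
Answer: -13514853/290 ≈ -46603.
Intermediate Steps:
R = -97/290 (R = -97*1/290 = -97/290 ≈ -0.33448)
N(T) = 341/T
N(1/(137 + R))*D(-1, -4) = (341/(1/(137 - 97/290)))*(-1) = (341/(1/(39633/290)))*(-1) = (341/(290/39633))*(-1) = (341*(39633/290))*(-1) = (13514853/290)*(-1) = -13514853/290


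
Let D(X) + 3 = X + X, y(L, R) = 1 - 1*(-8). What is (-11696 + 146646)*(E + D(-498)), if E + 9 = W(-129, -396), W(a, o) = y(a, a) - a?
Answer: -117406500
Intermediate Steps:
y(L, R) = 9 (y(L, R) = 1 + 8 = 9)
D(X) = -3 + 2*X (D(X) = -3 + (X + X) = -3 + 2*X)
W(a, o) = 9 - a
E = 129 (E = -9 + (9 - 1*(-129)) = -9 + (9 + 129) = -9 + 138 = 129)
(-11696 + 146646)*(E + D(-498)) = (-11696 + 146646)*(129 + (-3 + 2*(-498))) = 134950*(129 + (-3 - 996)) = 134950*(129 - 999) = 134950*(-870) = -117406500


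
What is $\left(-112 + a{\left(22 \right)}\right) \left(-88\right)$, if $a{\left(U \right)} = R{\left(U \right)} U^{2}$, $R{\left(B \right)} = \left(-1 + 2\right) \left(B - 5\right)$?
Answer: $-714208$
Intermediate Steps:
$R{\left(B \right)} = -5 + B$ ($R{\left(B \right)} = 1 \left(-5 + B\right) = -5 + B$)
$a{\left(U \right)} = U^{2} \left(-5 + U\right)$ ($a{\left(U \right)} = \left(-5 + U\right) U^{2} = U^{2} \left(-5 + U\right)$)
$\left(-112 + a{\left(22 \right)}\right) \left(-88\right) = \left(-112 + 22^{2} \left(-5 + 22\right)\right) \left(-88\right) = \left(-112 + 484 \cdot 17\right) \left(-88\right) = \left(-112 + 8228\right) \left(-88\right) = 8116 \left(-88\right) = -714208$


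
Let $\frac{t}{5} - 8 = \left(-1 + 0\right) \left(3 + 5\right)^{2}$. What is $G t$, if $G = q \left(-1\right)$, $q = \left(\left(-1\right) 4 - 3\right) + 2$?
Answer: $-1400$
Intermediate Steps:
$q = -5$ ($q = \left(-4 - 3\right) + 2 = -7 + 2 = -5$)
$t = -280$ ($t = 40 + 5 \left(-1 + 0\right) \left(3 + 5\right)^{2} = 40 + 5 \left(- 8^{2}\right) = 40 + 5 \left(\left(-1\right) 64\right) = 40 + 5 \left(-64\right) = 40 - 320 = -280$)
$G = 5$ ($G = \left(-5\right) \left(-1\right) = 5$)
$G t = 5 \left(-280\right) = -1400$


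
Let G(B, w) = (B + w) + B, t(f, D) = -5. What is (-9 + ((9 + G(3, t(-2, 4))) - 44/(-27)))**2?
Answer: 5041/729 ≈ 6.9150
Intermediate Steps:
G(B, w) = w + 2*B
(-9 + ((9 + G(3, t(-2, 4))) - 44/(-27)))**2 = (-9 + ((9 + (-5 + 2*3)) - 44/(-27)))**2 = (-9 + ((9 + (-5 + 6)) - 44*(-1/27)))**2 = (-9 + ((9 + 1) + 44/27))**2 = (-9 + (10 + 44/27))**2 = (-9 + 314/27)**2 = (71/27)**2 = 5041/729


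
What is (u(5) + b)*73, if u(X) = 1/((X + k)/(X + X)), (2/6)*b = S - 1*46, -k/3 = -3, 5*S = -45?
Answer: -83950/7 ≈ -11993.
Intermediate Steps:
S = -9 (S = (⅕)*(-45) = -9)
k = 9 (k = -3*(-3) = 9)
b = -165 (b = 3*(-9 - 1*46) = 3*(-9 - 46) = 3*(-55) = -165)
u(X) = 2*X/(9 + X) (u(X) = 1/((X + 9)/(X + X)) = 1/((9 + X)/((2*X))) = 1/((9 + X)*(1/(2*X))) = 1/((9 + X)/(2*X)) = 2*X/(9 + X))
(u(5) + b)*73 = (2*5/(9 + 5) - 165)*73 = (2*5/14 - 165)*73 = (2*5*(1/14) - 165)*73 = (5/7 - 165)*73 = -1150/7*73 = -83950/7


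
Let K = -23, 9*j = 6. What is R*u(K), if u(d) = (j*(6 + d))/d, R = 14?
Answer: 476/69 ≈ 6.8986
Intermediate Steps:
j = ⅔ (j = (⅑)*6 = ⅔ ≈ 0.66667)
u(d) = (4 + 2*d/3)/d (u(d) = (2*(6 + d)/3)/d = (4 + 2*d/3)/d)
R*u(K) = 14*(⅔ + 4/(-23)) = 14*(⅔ + 4*(-1/23)) = 14*(⅔ - 4/23) = 14*(34/69) = 476/69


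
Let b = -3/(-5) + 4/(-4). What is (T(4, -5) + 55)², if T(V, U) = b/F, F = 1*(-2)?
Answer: 76176/25 ≈ 3047.0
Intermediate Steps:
b = -⅖ (b = -3*(-⅕) + 4*(-¼) = ⅗ - 1 = -⅖ ≈ -0.40000)
F = -2
T(V, U) = ⅕ (T(V, U) = -⅖/(-2) = -⅖*(-½) = ⅕)
(T(4, -5) + 55)² = (⅕ + 55)² = (276/5)² = 76176/25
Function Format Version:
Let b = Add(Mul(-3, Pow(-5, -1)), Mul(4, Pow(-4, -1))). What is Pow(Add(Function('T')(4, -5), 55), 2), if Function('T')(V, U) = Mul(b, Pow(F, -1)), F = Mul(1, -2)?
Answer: Rational(76176, 25) ≈ 3047.0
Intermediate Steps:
b = Rational(-2, 5) (b = Add(Mul(-3, Rational(-1, 5)), Mul(4, Rational(-1, 4))) = Add(Rational(3, 5), -1) = Rational(-2, 5) ≈ -0.40000)
F = -2
Function('T')(V, U) = Rational(1, 5) (Function('T')(V, U) = Mul(Rational(-2, 5), Pow(-2, -1)) = Mul(Rational(-2, 5), Rational(-1, 2)) = Rational(1, 5))
Pow(Add(Function('T')(4, -5), 55), 2) = Pow(Add(Rational(1, 5), 55), 2) = Pow(Rational(276, 5), 2) = Rational(76176, 25)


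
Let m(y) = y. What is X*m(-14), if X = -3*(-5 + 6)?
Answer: 42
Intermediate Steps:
X = -3 (X = -3*1 = -3)
X*m(-14) = -3*(-14) = 42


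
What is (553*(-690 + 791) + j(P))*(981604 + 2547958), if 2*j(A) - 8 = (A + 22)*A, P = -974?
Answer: 1833540397322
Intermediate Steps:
j(A) = 4 + A*(22 + A)/2 (j(A) = 4 + ((A + 22)*A)/2 = 4 + ((22 + A)*A)/2 = 4 + (A*(22 + A))/2 = 4 + A*(22 + A)/2)
(553*(-690 + 791) + j(P))*(981604 + 2547958) = (553*(-690 + 791) + (4 + (½)*(-974)² + 11*(-974)))*(981604 + 2547958) = (553*101 + (4 + (½)*948676 - 10714))*3529562 = (55853 + (4 + 474338 - 10714))*3529562 = (55853 + 463628)*3529562 = 519481*3529562 = 1833540397322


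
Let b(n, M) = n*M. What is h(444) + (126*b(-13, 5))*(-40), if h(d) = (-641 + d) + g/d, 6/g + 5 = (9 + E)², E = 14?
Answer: 12695378729/38776 ≈ 3.2740e+5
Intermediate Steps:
b(n, M) = M*n
g = 3/262 (g = 6/(-5 + (9 + 14)²) = 6/(-5 + 23²) = 6/(-5 + 529) = 6/524 = 6*(1/524) = 3/262 ≈ 0.011450)
h(d) = -641 + d + 3/(262*d) (h(d) = (-641 + d) + 3/(262*d) = -641 + d + 3/(262*d))
h(444) + (126*b(-13, 5))*(-40) = (-641 + 444 + (3/262)/444) + (126*(5*(-13)))*(-40) = (-641 + 444 + (3/262)*(1/444)) + (126*(-65))*(-40) = (-641 + 444 + 1/38776) - 8190*(-40) = -7638871/38776 + 327600 = 12695378729/38776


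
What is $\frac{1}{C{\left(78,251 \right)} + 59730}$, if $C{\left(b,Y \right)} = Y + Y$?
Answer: $\frac{1}{60232} \approx 1.6602 \cdot 10^{-5}$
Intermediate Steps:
$C{\left(b,Y \right)} = 2 Y$
$\frac{1}{C{\left(78,251 \right)} + 59730} = \frac{1}{2 \cdot 251 + 59730} = \frac{1}{502 + 59730} = \frac{1}{60232}$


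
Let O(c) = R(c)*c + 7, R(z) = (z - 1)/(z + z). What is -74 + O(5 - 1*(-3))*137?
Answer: 2729/2 ≈ 1364.5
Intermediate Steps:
R(z) = (-1 + z)/(2*z) (R(z) = (-1 + z)/((2*z)) = (-1 + z)*(1/(2*z)) = (-1 + z)/(2*z))
O(c) = 13/2 + c/2 (O(c) = ((-1 + c)/(2*c))*c + 7 = (-1/2 + c/2) + 7 = 13/2 + c/2)
-74 + O(5 - 1*(-3))*137 = -74 + (13/2 + (5 - 1*(-3))/2)*137 = -74 + (13/2 + (5 + 3)/2)*137 = -74 + (13/2 + (1/2)*8)*137 = -74 + (13/2 + 4)*137 = -74 + (21/2)*137 = -74 + 2877/2 = 2729/2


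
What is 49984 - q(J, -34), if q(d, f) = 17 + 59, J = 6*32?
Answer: 49908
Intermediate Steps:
J = 192
q(d, f) = 76
49984 - q(J, -34) = 49984 - 1*76 = 49984 - 76 = 49908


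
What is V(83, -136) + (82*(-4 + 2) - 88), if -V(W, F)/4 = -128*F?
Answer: -69884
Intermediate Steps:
V(W, F) = 512*F (V(W, F) = -(-512)*F = 512*F)
V(83, -136) + (82*(-4 + 2) - 88) = 512*(-136) + (82*(-4 + 2) - 88) = -69632 + (82*(-2) - 88) = -69632 + (-164 - 88) = -69632 - 252 = -69884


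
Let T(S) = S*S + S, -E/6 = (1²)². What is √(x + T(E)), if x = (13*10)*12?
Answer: √1590 ≈ 39.875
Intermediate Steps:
E = -6 (E = -6*(1²)² = -6*1² = -6*1 = -6)
T(S) = S + S² (T(S) = S² + S = S + S²)
x = 1560 (x = 130*12 = 1560)
√(x + T(E)) = √(1560 - 6*(1 - 6)) = √(1560 - 6*(-5)) = √(1560 + 30) = √1590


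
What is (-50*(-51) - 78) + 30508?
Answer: 32980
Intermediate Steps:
(-50*(-51) - 78) + 30508 = (2550 - 78) + 30508 = 2472 + 30508 = 32980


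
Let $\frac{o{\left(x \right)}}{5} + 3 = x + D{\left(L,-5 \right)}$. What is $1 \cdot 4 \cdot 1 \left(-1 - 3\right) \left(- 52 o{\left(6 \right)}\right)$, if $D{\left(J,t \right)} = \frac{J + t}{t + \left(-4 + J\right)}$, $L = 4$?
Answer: $13312$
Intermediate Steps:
$D{\left(J,t \right)} = \frac{J + t}{-4 + J + t}$
$o{\left(x \right)} = -14 + 5 x$ ($o{\left(x \right)} = -15 + 5 \left(x + \frac{4 - 5}{-4 + 4 - 5}\right) = -15 + 5 \left(x + \frac{1}{-5} \left(-1\right)\right) = -15 + 5 \left(x - - \frac{1}{5}\right) = -15 + 5 \left(x + \frac{1}{5}\right) = -15 + 5 \left(\frac{1}{5} + x\right) = -15 + \left(1 + 5 x\right) = -14 + 5 x$)
$1 \cdot 4 \cdot 1 \left(-1 - 3\right) \left(- 52 o{\left(6 \right)}\right) = 1 \cdot 4 \cdot 1 \left(-1 - 3\right) \left(- 52 \left(-14 + 5 \cdot 6\right)\right) = 4 \cdot 1 \left(-4\right) \left(- 52 \left(-14 + 30\right)\right) = 4 \left(-4\right) \left(\left(-52\right) 16\right) = \left(-16\right) \left(-832\right) = 13312$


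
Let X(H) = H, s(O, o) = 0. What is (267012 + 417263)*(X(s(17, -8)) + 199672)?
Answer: 136630557800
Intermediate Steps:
(267012 + 417263)*(X(s(17, -8)) + 199672) = (267012 + 417263)*(0 + 199672) = 684275*199672 = 136630557800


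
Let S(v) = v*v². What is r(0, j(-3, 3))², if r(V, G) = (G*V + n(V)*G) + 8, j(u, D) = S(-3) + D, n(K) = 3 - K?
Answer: 4096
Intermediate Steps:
S(v) = v³
j(u, D) = -27 + D (j(u, D) = (-3)³ + D = -27 + D)
r(V, G) = 8 + G*V + G*(3 - V) (r(V, G) = (G*V + (3 - V)*G) + 8 = (G*V + G*(3 - V)) + 8 = 8 + G*V + G*(3 - V))
r(0, j(-3, 3))² = (8 + 3*(-27 + 3))² = (8 + 3*(-24))² = (8 - 72)² = (-64)² = 4096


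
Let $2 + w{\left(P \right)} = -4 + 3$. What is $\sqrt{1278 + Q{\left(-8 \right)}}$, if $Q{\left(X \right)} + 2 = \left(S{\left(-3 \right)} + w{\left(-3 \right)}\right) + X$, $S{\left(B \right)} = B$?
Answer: $\sqrt{1262} \approx 35.525$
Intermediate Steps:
$w{\left(P \right)} = -3$ ($w{\left(P \right)} = -2 + \left(-4 + 3\right) = -2 - 1 = -3$)
$Q{\left(X \right)} = -8 + X$ ($Q{\left(X \right)} = -2 + \left(\left(-3 - 3\right) + X\right) = -2 + \left(-6 + X\right) = -8 + X$)
$\sqrt{1278 + Q{\left(-8 \right)}} = \sqrt{1278 - 16} = \sqrt{1262}$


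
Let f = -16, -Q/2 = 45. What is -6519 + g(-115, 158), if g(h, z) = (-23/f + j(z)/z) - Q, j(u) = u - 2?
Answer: -8123191/1264 ≈ -6426.6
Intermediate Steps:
Q = -90 (Q = -2*45 = -90)
j(u) = -2 + u
g(h, z) = 1463/16 + (-2 + z)/z (g(h, z) = (-23/(-16) + (-2 + z)/z) - 1*(-90) = (-23*(-1/16) + (-2 + z)/z) + 90 = (23/16 + (-2 + z)/z) + 90 = 1463/16 + (-2 + z)/z)
-6519 + g(-115, 158) = -6519 + (1479/16 - 2/158) = -6519 + (1479/16 - 2*1/158) = -6519 + (1479/16 - 1/79) = -6519 + 116825/1264 = -8123191/1264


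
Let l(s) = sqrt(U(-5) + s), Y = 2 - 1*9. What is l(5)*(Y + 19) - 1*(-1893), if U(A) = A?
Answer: 1893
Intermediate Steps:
Y = -7 (Y = 2 - 9 = -7)
l(s) = sqrt(-5 + s)
l(5)*(Y + 19) - 1*(-1893) = sqrt(-5 + 5)*(-7 + 19) - 1*(-1893) = sqrt(0)*12 + 1893 = 0*12 + 1893 = 0 + 1893 = 1893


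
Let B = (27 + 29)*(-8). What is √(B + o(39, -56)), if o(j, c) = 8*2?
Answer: 12*I*√3 ≈ 20.785*I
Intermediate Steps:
B = -448 (B = 56*(-8) = -448)
o(j, c) = 16
√(B + o(39, -56)) = √(-448 + 16) = √(-432) = 12*I*√3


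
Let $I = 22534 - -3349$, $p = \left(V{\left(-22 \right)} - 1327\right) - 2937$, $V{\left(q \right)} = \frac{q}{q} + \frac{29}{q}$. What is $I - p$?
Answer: $\frac{663241}{22} \approx 30147.0$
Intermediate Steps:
$V{\left(q \right)} = 1 + \frac{29}{q}$
$p = - \frac{93815}{22}$ ($p = \left(\frac{29 - 22}{-22} - 1327\right) - 2937 = \left(\left(- \frac{1}{22}\right) 7 - 1327\right) - 2937 = \left(- \frac{7}{22} - 1327\right) - 2937 = - \frac{29201}{22} - 2937 = - \frac{93815}{22} \approx -4264.3$)
$I = 25883$ ($I = 22534 + 3349 = 25883$)
$I - p = 25883 - - \frac{93815}{22} = 25883 + \frac{93815}{22} = \frac{663241}{22}$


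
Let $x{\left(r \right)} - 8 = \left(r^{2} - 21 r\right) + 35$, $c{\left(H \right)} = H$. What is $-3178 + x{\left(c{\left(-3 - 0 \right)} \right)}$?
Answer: $-3063$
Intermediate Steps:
$x{\left(r \right)} = 43 + r^{2} - 21 r$ ($x{\left(r \right)} = 8 + \left(\left(r^{2} - 21 r\right) + 35\right) = 8 + \left(35 + r^{2} - 21 r\right) = 43 + r^{2} - 21 r$)
$-3178 + x{\left(c{\left(-3 - 0 \right)} \right)} = -3178 + \left(43 + \left(-3 - 0\right)^{2} - 21 \left(-3 - 0\right)\right) = -3178 + \left(43 + \left(-3 + 0\right)^{2} - 21 \left(-3 + 0\right)\right) = -3178 + \left(43 + \left(-3\right)^{2} - -63\right) = -3178 + \left(43 + 9 + 63\right) = -3178 + 115 = -3063$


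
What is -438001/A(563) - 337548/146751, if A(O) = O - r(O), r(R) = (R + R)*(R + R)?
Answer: -121167294591/61993150021 ≈ -1.9545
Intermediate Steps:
r(R) = 4*R² (r(R) = (2*R)*(2*R) = 4*R²)
A(O) = O - 4*O²
-438001/A(563) - 337548/146751 = -438001*1/(563*(1 - 4*563)) - 337548/146751 = -438001*1/(563*(1 - 2252)) - 337548*1/146751 = -438001/(563*(-2251)) - 112516/48917 = -438001/(-1267313) - 112516/48917 = -438001*(-1/1267313) - 112516/48917 = 438001/1267313 - 112516/48917 = -121167294591/61993150021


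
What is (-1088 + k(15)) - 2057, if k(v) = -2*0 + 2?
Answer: -3143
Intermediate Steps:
k(v) = 2 (k(v) = 0 + 2 = 2)
(-1088 + k(15)) - 2057 = (-1088 + 2) - 2057 = -1086 - 2057 = -3143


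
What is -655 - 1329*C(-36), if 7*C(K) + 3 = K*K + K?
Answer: -1675138/7 ≈ -2.3931e+5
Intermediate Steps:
C(K) = -3/7 + K/7 + K²/7 (C(K) = -3/7 + (K*K + K)/7 = -3/7 + (K² + K)/7 = -3/7 + (K + K²)/7 = -3/7 + (K/7 + K²/7) = -3/7 + K/7 + K²/7)
-655 - 1329*C(-36) = -655 - 1329*(-3/7 + (⅐)*(-36) + (⅐)*(-36)²) = -655 - 1329*(-3/7 - 36/7 + (⅐)*1296) = -655 - 1329*(-3/7 - 36/7 + 1296/7) = -655 - 1329*1257/7 = -655 - 1670553/7 = -1675138/7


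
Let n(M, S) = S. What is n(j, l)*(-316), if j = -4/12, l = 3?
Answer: -948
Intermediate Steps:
j = -1/3 (j = -4*1/12 = -1/3 ≈ -0.33333)
n(j, l)*(-316) = 3*(-316) = -948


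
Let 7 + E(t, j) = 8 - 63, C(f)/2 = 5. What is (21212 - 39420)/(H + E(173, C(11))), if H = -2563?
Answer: 18208/2625 ≈ 6.9364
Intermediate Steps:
C(f) = 10 (C(f) = 2*5 = 10)
E(t, j) = -62 (E(t, j) = -7 + (8 - 63) = -7 - 55 = -62)
(21212 - 39420)/(H + E(173, C(11))) = (21212 - 39420)/(-2563 - 62) = -18208/(-2625) = -18208*(-1/2625) = 18208/2625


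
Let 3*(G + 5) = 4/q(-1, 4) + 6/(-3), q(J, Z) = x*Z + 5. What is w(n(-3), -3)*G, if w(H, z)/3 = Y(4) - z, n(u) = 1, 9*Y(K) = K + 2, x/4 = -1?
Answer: -191/3 ≈ -63.667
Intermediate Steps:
x = -4 (x = 4*(-1) = -4)
q(J, Z) = 5 - 4*Z (q(J, Z) = -4*Z + 5 = 5 - 4*Z)
Y(K) = 2/9 + K/9 (Y(K) = (K + 2)/9 = (2 + K)/9 = 2/9 + K/9)
w(H, z) = 2 - 3*z (w(H, z) = 3*((2/9 + (1/9)*4) - z) = 3*((2/9 + 4/9) - z) = 3*(2/3 - z) = 2 - 3*z)
G = -191/33 (G = -5 + (4/(5 - 4*4) + 6/(-3))/3 = -5 + (4/(5 - 16) + 6*(-1/3))/3 = -5 + (4/(-11) - 2)/3 = -5 + (4*(-1/11) - 2)/3 = -5 + (-4/11 - 2)/3 = -5 + (1/3)*(-26/11) = -5 - 26/33 = -191/33 ≈ -5.7879)
w(n(-3), -3)*G = (2 - 3*(-3))*(-191/33) = (2 + 9)*(-191/33) = 11*(-191/33) = -191/3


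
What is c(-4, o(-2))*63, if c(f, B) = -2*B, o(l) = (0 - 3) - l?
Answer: 126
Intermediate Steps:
o(l) = -3 - l
c(-4, o(-2))*63 = -2*(-3 - 1*(-2))*63 = -2*(-3 + 2)*63 = -2*(-1)*63 = 2*63 = 126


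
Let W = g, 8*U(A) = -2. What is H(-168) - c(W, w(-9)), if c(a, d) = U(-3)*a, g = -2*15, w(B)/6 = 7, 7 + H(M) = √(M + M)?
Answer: -29/2 + 4*I*√21 ≈ -14.5 + 18.33*I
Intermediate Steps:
H(M) = -7 + √2*√M (H(M) = -7 + √(M + M) = -7 + √(2*M) = -7 + √2*√M)
U(A) = -¼ (U(A) = (⅛)*(-2) = -¼)
w(B) = 42 (w(B) = 6*7 = 42)
g = -30
W = -30
c(a, d) = -a/4
H(-168) - c(W, w(-9)) = (-7 + √2*√(-168)) - (-1)*(-30)/4 = (-7 + √2*(2*I*√42)) - 1*15/2 = (-7 + 4*I*√21) - 15/2 = -29/2 + 4*I*√21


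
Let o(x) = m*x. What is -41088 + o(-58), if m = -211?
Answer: -28850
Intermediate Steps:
o(x) = -211*x
-41088 + o(-58) = -41088 - 211*(-58) = -41088 + 12238 = -28850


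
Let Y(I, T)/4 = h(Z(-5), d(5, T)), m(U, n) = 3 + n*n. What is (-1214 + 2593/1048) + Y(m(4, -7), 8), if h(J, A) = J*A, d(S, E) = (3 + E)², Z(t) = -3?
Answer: -2791375/1048 ≈ -2663.5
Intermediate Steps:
m(U, n) = 3 + n²
h(J, A) = A*J
Y(I, T) = -12*(3 + T)² (Y(I, T) = 4*((3 + T)²*(-3)) = 4*(-3*(3 + T)²) = -12*(3 + T)²)
(-1214 + 2593/1048) + Y(m(4, -7), 8) = (-1214 + 2593/1048) - 12*(3 + 8)² = (-1214 + 2593*(1/1048)) - 12*11² = (-1214 + 2593/1048) - 12*121 = -1269679/1048 - 1452 = -2791375/1048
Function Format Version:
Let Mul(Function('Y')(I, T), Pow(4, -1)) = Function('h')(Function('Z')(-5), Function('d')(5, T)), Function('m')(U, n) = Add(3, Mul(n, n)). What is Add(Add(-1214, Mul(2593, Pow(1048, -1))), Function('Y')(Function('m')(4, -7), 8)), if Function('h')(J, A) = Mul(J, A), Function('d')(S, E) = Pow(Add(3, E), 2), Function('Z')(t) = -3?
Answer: Rational(-2791375, 1048) ≈ -2663.5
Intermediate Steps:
Function('m')(U, n) = Add(3, Pow(n, 2))
Function('h')(J, A) = Mul(A, J)
Function('Y')(I, T) = Mul(-12, Pow(Add(3, T), 2)) (Function('Y')(I, T) = Mul(4, Mul(Pow(Add(3, T), 2), -3)) = Mul(4, Mul(-3, Pow(Add(3, T), 2))) = Mul(-12, Pow(Add(3, T), 2)))
Add(Add(-1214, Mul(2593, Pow(1048, -1))), Function('Y')(Function('m')(4, -7), 8)) = Add(Add(-1214, Mul(2593, Pow(1048, -1))), Mul(-12, Pow(Add(3, 8), 2))) = Add(Add(-1214, Mul(2593, Rational(1, 1048))), Mul(-12, Pow(11, 2))) = Add(Add(-1214, Rational(2593, 1048)), Mul(-12, 121)) = Add(Rational(-1269679, 1048), -1452) = Rational(-2791375, 1048)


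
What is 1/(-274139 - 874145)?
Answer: -1/1148284 ≈ -8.7086e-7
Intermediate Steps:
1/(-274139 - 874145) = 1/(-1148284) = -1/1148284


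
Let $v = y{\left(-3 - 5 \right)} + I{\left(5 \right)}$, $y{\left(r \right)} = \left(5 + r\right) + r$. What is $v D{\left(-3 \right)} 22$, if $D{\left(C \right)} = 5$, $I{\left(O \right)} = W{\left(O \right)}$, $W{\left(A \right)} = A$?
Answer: $-660$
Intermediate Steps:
$I{\left(O \right)} = O$
$y{\left(r \right)} = 5 + 2 r$
$v = -6$ ($v = \left(5 + 2 \left(-3 - 5\right)\right) + 5 = \left(5 + 2 \left(-8\right)\right) + 5 = \left(5 - 16\right) + 5 = -11 + 5 = -6$)
$v D{\left(-3 \right)} 22 = \left(-6\right) 5 \cdot 22 = \left(-30\right) 22 = -660$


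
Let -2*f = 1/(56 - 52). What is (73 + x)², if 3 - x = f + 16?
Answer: 231361/64 ≈ 3615.0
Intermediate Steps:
f = -⅛ (f = -1/(2*(56 - 52)) = -½/4 = -½*¼ = -⅛ ≈ -0.12500)
x = -103/8 (x = 3 - (-⅛ + 16) = 3 - 1*127/8 = 3 - 127/8 = -103/8 ≈ -12.875)
(73 + x)² = (73 - 103/8)² = (481/8)² = 231361/64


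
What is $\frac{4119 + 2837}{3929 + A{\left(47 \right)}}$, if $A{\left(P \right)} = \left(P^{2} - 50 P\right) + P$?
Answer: $\frac{6956}{3835} \approx 1.8138$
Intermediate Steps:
$A{\left(P \right)} = P^{2} - 49 P$
$\frac{4119 + 2837}{3929 + A{\left(47 \right)}} = \frac{4119 + 2837}{3929 + 47 \left(-49 + 47\right)} = \frac{6956}{3929 + 47 \left(-2\right)} = \frac{6956}{3929 - 94} = \frac{6956}{3835}$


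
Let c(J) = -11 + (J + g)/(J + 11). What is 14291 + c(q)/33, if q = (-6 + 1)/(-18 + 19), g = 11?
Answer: 471593/33 ≈ 14291.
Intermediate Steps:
q = -5 (q = -5/1 = -5*1 = -5)
c(J) = -10 (c(J) = -11 + (J + 11)/(J + 11) = -11 + (11 + J)/(11 + J) = -11 + 1 = -10)
14291 + c(q)/33 = 14291 - 10/33 = 471593/33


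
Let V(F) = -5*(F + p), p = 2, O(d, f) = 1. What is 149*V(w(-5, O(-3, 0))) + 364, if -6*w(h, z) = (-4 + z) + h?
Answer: -6358/3 ≈ -2119.3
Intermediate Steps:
w(h, z) = 2/3 - h/6 - z/6 (w(h, z) = -((-4 + z) + h)/6 = -(-4 + h + z)/6 = 2/3 - h/6 - z/6)
V(F) = -10 - 5*F (V(F) = -5*(F + 2) = -5*(2 + F) = -10 - 5*F)
149*V(w(-5, O(-3, 0))) + 364 = 149*(-10 - 5*(2/3 - 1/6*(-5) - 1/6*1)) + 364 = 149*(-10 - 5*(2/3 + 5/6 - 1/6)) + 364 = 149*(-10 - 5*4/3) + 364 = 149*(-10 - 20/3) + 364 = 149*(-50/3) + 364 = -7450/3 + 364 = -6358/3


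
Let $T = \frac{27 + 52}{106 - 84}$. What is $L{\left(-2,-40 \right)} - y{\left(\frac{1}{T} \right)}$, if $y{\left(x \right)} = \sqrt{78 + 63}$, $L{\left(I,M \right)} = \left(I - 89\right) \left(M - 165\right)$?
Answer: $18655 - \sqrt{141} \approx 18643.0$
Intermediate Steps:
$T = \frac{79}{22} \approx 3.5909$
$L{\left(I,M \right)} = \left(-165 + M\right) \left(-89 + I\right)$ ($L{\left(I,M \right)} = \left(-89 + I\right) \left(-165 + M\right) = \left(-165 + M\right) \left(-89 + I\right)$)
$y{\left(x \right)} = \sqrt{141}$
$L{\left(-2,-40 \right)} - y{\left(\frac{1}{T} \right)} = \left(14685 - -330 - -3560 - -80\right) - \sqrt{141} = \left(14685 + 330 + 3560 + 80\right) - \sqrt{141} = 18655 - \sqrt{141}$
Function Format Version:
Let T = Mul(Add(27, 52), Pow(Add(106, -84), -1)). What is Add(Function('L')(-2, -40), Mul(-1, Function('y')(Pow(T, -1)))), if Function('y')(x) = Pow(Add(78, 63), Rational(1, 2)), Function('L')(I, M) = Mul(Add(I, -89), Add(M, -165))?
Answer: Add(18655, Mul(-1, Pow(141, Rational(1, 2)))) ≈ 18643.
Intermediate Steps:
T = Rational(79, 22) (T = Mul(79, Pow(22, -1)) = Mul(79, Rational(1, 22)) = Rational(79, 22) ≈ 3.5909)
Function('L')(I, M) = Mul(Add(-165, M), Add(-89, I)) (Function('L')(I, M) = Mul(Add(-89, I), Add(-165, M)) = Mul(Add(-165, M), Add(-89, I)))
Function('y')(x) = Pow(141, Rational(1, 2))
Add(Function('L')(-2, -40), Mul(-1, Function('y')(Pow(T, -1)))) = Add(Add(14685, Mul(-165, -2), Mul(-89, -40), Mul(-2, -40)), Mul(-1, Pow(141, Rational(1, 2)))) = Add(Add(14685, 330, 3560, 80), Mul(-1, Pow(141, Rational(1, 2)))) = Add(18655, Mul(-1, Pow(141, Rational(1, 2))))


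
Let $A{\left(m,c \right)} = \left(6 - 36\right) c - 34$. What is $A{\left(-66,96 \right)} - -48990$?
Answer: $46076$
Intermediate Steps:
$A{\left(m,c \right)} = -34 - 30 c$ ($A{\left(m,c \right)} = \left(6 - 36\right) c - 34 = - 30 c - 34 = -34 - 30 c$)
$A{\left(-66,96 \right)} - -48990 = \left(-34 - 2880\right) - -48990 = \left(-34 - 2880\right) + 48990 = -2914 + 48990 = 46076$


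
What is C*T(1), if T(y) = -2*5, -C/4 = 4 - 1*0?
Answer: 160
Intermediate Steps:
C = -16 (C = -4*(4 - 1*0) = -4*(4 + 0) = -4*4 = -16)
T(y) = -10
C*T(1) = -16*(-10) = 160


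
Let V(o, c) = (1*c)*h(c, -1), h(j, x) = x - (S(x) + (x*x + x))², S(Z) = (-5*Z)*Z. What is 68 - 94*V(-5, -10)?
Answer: -24372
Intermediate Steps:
S(Z) = -5*Z²
h(j, x) = x - (x - 4*x²)² (h(j, x) = x - (-5*x² + (x*x + x))² = x - (-5*x² + (x² + x))² = x - (-5*x² + (x + x²))² = x - (x - 4*x²)²)
V(o, c) = -26*c (V(o, c) = (1*c)*(-(1 - 1*(-1)*(1 - 4*(-1))²)) = c*(-(1 - 1*(-1)*(1 + 4)²)) = c*(-(1 - 1*(-1)*5²)) = c*(-(1 - 1*(-1)*25)) = c*(-(1 + 25)) = c*(-1*26) = c*(-26) = -26*c)
68 - 94*V(-5, -10) = 68 - (-2444)*(-10) = 68 - 94*260 = 68 - 24440 = -24372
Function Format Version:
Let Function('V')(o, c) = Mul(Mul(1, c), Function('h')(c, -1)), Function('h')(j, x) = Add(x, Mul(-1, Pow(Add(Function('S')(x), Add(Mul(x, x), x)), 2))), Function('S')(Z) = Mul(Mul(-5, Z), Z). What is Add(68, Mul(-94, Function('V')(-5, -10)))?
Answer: -24372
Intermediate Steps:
Function('S')(Z) = Mul(-5, Pow(Z, 2))
Function('h')(j, x) = Add(x, Mul(-1, Pow(Add(x, Mul(-4, Pow(x, 2))), 2))) (Function('h')(j, x) = Add(x, Mul(-1, Pow(Add(Mul(-5, Pow(x, 2)), Add(Mul(x, x), x)), 2))) = Add(x, Mul(-1, Pow(Add(Mul(-5, Pow(x, 2)), Add(Pow(x, 2), x)), 2))) = Add(x, Mul(-1, Pow(Add(Mul(-5, Pow(x, 2)), Add(x, Pow(x, 2))), 2))) = Add(x, Mul(-1, Pow(Add(x, Mul(-4, Pow(x, 2))), 2))))
Function('V')(o, c) = Mul(-26, c) (Function('V')(o, c) = Mul(Mul(1, c), Mul(-1, Add(1, Mul(-1, -1, Pow(Add(1, Mul(-4, -1)), 2))))) = Mul(c, Mul(-1, Add(1, Mul(-1, -1, Pow(Add(1, 4), 2))))) = Mul(c, Mul(-1, Add(1, Mul(-1, -1, Pow(5, 2))))) = Mul(c, Mul(-1, Add(1, Mul(-1, -1, 25)))) = Mul(c, Mul(-1, Add(1, 25))) = Mul(c, Mul(-1, 26)) = Mul(c, -26) = Mul(-26, c))
Add(68, Mul(-94, Function('V')(-5, -10))) = Add(68, Mul(-94, Mul(-26, -10))) = Add(68, Mul(-94, 260)) = Add(68, -24440) = -24372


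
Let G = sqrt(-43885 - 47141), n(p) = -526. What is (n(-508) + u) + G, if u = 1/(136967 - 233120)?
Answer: -50576479/96153 + 3*I*sqrt(10114) ≈ -526.0 + 301.71*I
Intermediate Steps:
u = -1/96153 (u = 1/(-96153) = -1/96153 ≈ -1.0400e-5)
G = 3*I*sqrt(10114) (G = sqrt(-91026) = 3*I*sqrt(10114) ≈ 301.71*I)
(n(-508) + u) + G = (-526 - 1/96153) + 3*I*sqrt(10114) = -50576479/96153 + 3*I*sqrt(10114)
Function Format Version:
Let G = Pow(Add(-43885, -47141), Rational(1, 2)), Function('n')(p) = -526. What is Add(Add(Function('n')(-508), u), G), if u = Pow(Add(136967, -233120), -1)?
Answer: Add(Rational(-50576479, 96153), Mul(3, I, Pow(10114, Rational(1, 2)))) ≈ Add(-526.00, Mul(301.71, I))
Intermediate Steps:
u = Rational(-1, 96153) (u = Pow(-96153, -1) = Rational(-1, 96153) ≈ -1.0400e-5)
G = Mul(3, I, Pow(10114, Rational(1, 2))) (G = Pow(-91026, Rational(1, 2)) = Mul(3, I, Pow(10114, Rational(1, 2))) ≈ Mul(301.71, I))
Add(Add(Function('n')(-508), u), G) = Add(Add(-526, Rational(-1, 96153)), Mul(3, I, Pow(10114, Rational(1, 2)))) = Add(Rational(-50576479, 96153), Mul(3, I, Pow(10114, Rational(1, 2))))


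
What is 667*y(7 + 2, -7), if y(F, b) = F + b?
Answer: 1334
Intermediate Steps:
667*y(7 + 2, -7) = 667*((7 + 2) - 7) = 667*(9 - 7) = 667*2 = 1334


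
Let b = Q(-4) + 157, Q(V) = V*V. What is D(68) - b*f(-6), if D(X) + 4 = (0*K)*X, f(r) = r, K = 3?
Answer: 1034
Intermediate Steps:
Q(V) = V**2
b = 173 (b = (-4)**2 + 157 = 16 + 157 = 173)
D(X) = -4 (D(X) = -4 + (0*3)*X = -4 + 0*X = -4 + 0 = -4)
D(68) - b*f(-6) = -4 - 173*(-6) = -4 - 1*(-1038) = -4 + 1038 = 1034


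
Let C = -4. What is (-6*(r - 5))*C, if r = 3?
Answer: -48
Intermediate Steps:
(-6*(r - 5))*C = -6*(3 - 5)*(-4) = -6*(-2)*(-4) = 12*(-4) = -48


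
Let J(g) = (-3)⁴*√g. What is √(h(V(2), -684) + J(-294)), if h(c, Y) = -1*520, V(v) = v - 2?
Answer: √(-520 + 567*I*√6) ≈ 21.943 + 31.647*I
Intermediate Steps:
V(v) = -2 + v
h(c, Y) = -520
J(g) = 81*√g
√(h(V(2), -684) + J(-294)) = √(-520 + 81*√(-294)) = √(-520 + 81*(7*I*√6)) = √(-520 + 567*I*√6)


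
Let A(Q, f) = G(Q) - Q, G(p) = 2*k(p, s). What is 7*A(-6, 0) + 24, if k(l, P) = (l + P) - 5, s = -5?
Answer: -158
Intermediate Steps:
k(l, P) = -5 + P + l (k(l, P) = (P + l) - 5 = -5 + P + l)
G(p) = -20 + 2*p (G(p) = 2*(-5 - 5 + p) = 2*(-10 + p) = -20 + 2*p)
A(Q, f) = -20 + Q (A(Q, f) = (-20 + 2*Q) - Q = -20 + Q)
7*A(-6, 0) + 24 = 7*(-20 - 6) + 24 = 7*(-26) + 24 = -182 + 24 = -158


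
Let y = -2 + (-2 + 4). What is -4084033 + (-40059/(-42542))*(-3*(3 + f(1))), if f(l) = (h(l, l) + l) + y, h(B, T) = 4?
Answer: -86871946651/21271 ≈ -4.0841e+6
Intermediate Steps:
y = 0 (y = -2 + 2 = 0)
f(l) = 4 + l (f(l) = (4 + l) + 0 = 4 + l)
-4084033 + (-40059/(-42542))*(-3*(3 + f(1))) = -4084033 + (-40059/(-42542))*(-3*(3 + (4 + 1))) = -4084033 + (-40059*(-1/42542))*(-3*(3 + 5)) = -4084033 + 40059*(-3*8)/42542 = -4084033 + (40059/42542)*(-24) = -4084033 - 480708/21271 = -86871946651/21271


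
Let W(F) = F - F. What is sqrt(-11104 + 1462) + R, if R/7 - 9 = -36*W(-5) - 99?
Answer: -630 + I*sqrt(9642) ≈ -630.0 + 98.194*I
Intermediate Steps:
W(F) = 0
R = -630 (R = 63 + 7*(-36*0 - 99) = 63 + 7*(0 - 99) = 63 + 7*(-99) = 63 - 693 = -630)
sqrt(-11104 + 1462) + R = sqrt(-11104 + 1462) - 630 = sqrt(-9642) - 630 = I*sqrt(9642) - 630 = -630 + I*sqrt(9642)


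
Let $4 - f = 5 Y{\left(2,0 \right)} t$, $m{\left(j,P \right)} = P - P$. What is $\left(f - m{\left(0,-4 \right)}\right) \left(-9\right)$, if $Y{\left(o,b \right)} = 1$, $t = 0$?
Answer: $-36$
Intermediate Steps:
$m{\left(j,P \right)} = 0$
$f = 4$ ($f = 4 - 5 \cdot 1 \cdot 0 = 4 - 5 \cdot 0 = 4 - 0 = 4 + 0 = 4$)
$\left(f - m{\left(0,-4 \right)}\right) \left(-9\right) = \left(4 - 0\right) \left(-9\right) = \left(4 + 0\right) \left(-9\right) = 4 \left(-9\right) = -36$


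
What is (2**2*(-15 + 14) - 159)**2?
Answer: 26569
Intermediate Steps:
(2**2*(-15 + 14) - 159)**2 = (4*(-1) - 159)**2 = (-4 - 159)**2 = (-163)**2 = 26569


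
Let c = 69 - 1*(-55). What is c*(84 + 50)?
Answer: 16616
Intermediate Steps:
c = 124 (c = 69 + 55 = 124)
c*(84 + 50) = 124*(84 + 50) = 124*134 = 16616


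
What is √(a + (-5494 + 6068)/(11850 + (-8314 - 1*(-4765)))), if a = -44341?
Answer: I*√3055382830167/8301 ≈ 210.57*I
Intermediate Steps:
√(a + (-5494 + 6068)/(11850 + (-8314 - 1*(-4765)))) = √(-44341 + (-5494 + 6068)/(11850 + (-8314 - 1*(-4765)))) = √(-44341 + 574/(11850 + (-8314 + 4765))) = √(-44341 + 574/(11850 - 3549)) = √(-44341 + 574/8301) = √(-368074067/8301) = I*√3055382830167/8301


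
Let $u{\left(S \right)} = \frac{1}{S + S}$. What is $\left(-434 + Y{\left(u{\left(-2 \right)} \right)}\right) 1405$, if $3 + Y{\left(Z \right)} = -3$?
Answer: $-618200$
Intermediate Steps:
$u{\left(S \right)} = \frac{1}{2 S}$
$Y{\left(Z \right)} = -6$ ($Y{\left(Z \right)} = -3 - 3 = -6$)
$\left(-434 + Y{\left(u{\left(-2 \right)} \right)}\right) 1405 = \left(-434 - 6\right) 1405 = \left(-440\right) 1405 = -618200$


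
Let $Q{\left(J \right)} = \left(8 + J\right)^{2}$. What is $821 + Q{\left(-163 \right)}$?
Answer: $24846$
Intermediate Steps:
$821 + Q{\left(-163 \right)} = 821 + \left(8 - 163\right)^{2} = 821 + \left(-155\right)^{2} = 821 + 24025 = 24846$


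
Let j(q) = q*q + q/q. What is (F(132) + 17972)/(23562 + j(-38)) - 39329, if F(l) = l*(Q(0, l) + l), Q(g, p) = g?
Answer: -983464907/25007 ≈ -39328.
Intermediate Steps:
j(q) = 1 + q**2 (j(q) = q**2 + 1 = 1 + q**2)
F(l) = l**2 (F(l) = l*(0 + l) = l*l = l**2)
(F(132) + 17972)/(23562 + j(-38)) - 39329 = (132**2 + 17972)/(23562 + (1 + (-38)**2)) - 39329 = (17424 + 17972)/(23562 + (1 + 1444)) - 39329 = 35396/(23562 + 1445) - 39329 = 35396/25007 - 39329 = -983464907/25007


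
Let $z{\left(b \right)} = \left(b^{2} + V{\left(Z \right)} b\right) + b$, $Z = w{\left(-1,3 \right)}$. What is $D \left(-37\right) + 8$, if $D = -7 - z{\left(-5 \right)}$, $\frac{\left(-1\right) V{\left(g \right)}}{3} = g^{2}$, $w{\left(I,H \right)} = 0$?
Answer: $1007$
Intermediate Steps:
$Z = 0$
$V{\left(g \right)} = - 3 g^{2}$
$z{\left(b \right)} = b + b^{2}$ ($z{\left(b \right)} = \left(b^{2} + - 3 \cdot 0^{2} b\right) + b = \left(b^{2} + \left(-3\right) 0 b\right) + b = \left(b^{2} + 0 b\right) + b = \left(b^{2} + 0\right) + b = b^{2} + b = b + b^{2}$)
$D = -27$ ($D = -7 - - 5 \left(1 - 5\right) = -7 - \left(-5\right) \left(-4\right) = -7 - 20 = -27$)
$D \left(-37\right) + 8 = \left(-27\right) \left(-37\right) + 8 = 999 + 8 = 1007$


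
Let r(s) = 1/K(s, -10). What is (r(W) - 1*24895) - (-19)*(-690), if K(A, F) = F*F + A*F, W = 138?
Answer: -48646401/1280 ≈ -38005.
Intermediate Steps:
K(A, F) = F² + A*F
r(s) = 1/(100 - 10*s) (r(s) = 1/(-10*(s - 10)) = 1/(-10*(-10 + s)) = 1/(100 - 10*s))
(r(W) - 1*24895) - (-19)*(-690) = (1/(10*(10 - 1*138)) - 1*24895) - (-19)*(-690) = (1/(10*(10 - 138)) - 24895) - 1*13110 = ((⅒)/(-128) - 24895) - 13110 = ((⅒)*(-1/128) - 24895) - 13110 = (-1/1280 - 24895) - 13110 = -31865601/1280 - 13110 = -48646401/1280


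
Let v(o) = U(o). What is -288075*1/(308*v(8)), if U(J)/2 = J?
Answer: -288075/4928 ≈ -58.457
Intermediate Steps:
U(J) = 2*J
v(o) = 2*o
-288075*1/(308*v(8)) = -288075/(((2*8)*44)*7) = -288075/((16*44)*7) = -288075/(704*7) = -288075/4928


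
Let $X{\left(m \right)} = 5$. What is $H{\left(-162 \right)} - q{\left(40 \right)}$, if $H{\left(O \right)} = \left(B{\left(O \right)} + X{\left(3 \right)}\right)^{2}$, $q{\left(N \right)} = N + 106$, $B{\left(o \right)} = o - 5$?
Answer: $26098$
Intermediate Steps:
$B{\left(o \right)} = -5 + o$
$q{\left(N \right)} = 106 + N$
$H{\left(O \right)} = O^{2}$ ($H{\left(O \right)} = \left(\left(-5 + O\right) + 5\right)^{2} = O^{2}$)
$H{\left(-162 \right)} - q{\left(40 \right)} = \left(-162\right)^{2} - \left(106 + 40\right) = 26244 - 146 = 26098$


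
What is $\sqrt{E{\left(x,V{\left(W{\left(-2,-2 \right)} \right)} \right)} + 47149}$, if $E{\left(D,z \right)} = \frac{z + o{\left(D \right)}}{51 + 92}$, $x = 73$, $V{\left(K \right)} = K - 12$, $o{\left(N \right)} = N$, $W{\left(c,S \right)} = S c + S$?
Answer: $\frac{17 \sqrt{3336190}}{143} \approx 217.14$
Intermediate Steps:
$W{\left(c,S \right)} = S + S c$
$V{\left(K \right)} = -12 + K$
$E{\left(D,z \right)} = \frac{D}{143} + \frac{z}{143}$ ($E{\left(D,z \right)} = \frac{z + D}{51 + 92} = \frac{D + z}{143} = \left(D + z\right) \frac{1}{143} = \frac{D}{143} + \frac{z}{143}$)
$\sqrt{E{\left(x,V{\left(W{\left(-2,-2 \right)} \right)} \right)} + 47149} = \sqrt{\left(\frac{1}{143} \cdot 73 + \frac{-12 - 2 \left(1 - 2\right)}{143}\right) + 47149} = \sqrt{\left(\frac{73}{143} + \frac{-12 - -2}{143}\right) + 47149} = \sqrt{\left(\frac{73}{143} + \frac{-12 + 2}{143}\right) + 47149} = \sqrt{\left(\frac{73}{143} + \frac{1}{143} \left(-10\right)\right) + 47149} = \sqrt{\left(\frac{73}{143} - \frac{10}{143}\right) + 47149} = \sqrt{\frac{63}{143} + 47149} = \sqrt{\frac{6742370}{143}} = \frac{17 \sqrt{3336190}}{143}$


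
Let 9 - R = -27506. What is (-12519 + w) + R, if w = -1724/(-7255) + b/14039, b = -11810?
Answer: 1527325284906/101852945 ≈ 14995.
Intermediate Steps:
R = 27515 (R = 9 - 1*(-27506) = 9 + 27506 = 27515)
w = -61478314/101852945 (w = -1724/(-7255) - 11810/14039 = -1724*(-1/7255) - 11810*1/14039 = 1724/7255 - 11810/14039 = -61478314/101852945 ≈ -0.60360)
(-12519 + w) + R = (-12519 - 61478314/101852945) + 27515 = -1275158496769/101852945 + 27515 = 1527325284906/101852945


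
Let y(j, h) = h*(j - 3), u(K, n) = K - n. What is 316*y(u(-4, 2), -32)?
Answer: 91008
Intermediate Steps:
y(j, h) = h*(-3 + j)
316*y(u(-4, 2), -32) = 316*(-32*(-3 + (-4 - 1*2))) = 316*(-32*(-3 + (-4 - 2))) = 316*(-32*(-3 - 6)) = 316*(-32*(-9)) = 316*288 = 91008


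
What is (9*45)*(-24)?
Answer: -9720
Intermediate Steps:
(9*45)*(-24) = 405*(-24) = -9720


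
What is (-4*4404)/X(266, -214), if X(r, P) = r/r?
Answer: -17616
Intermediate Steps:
X(r, P) = 1
(-4*4404)/X(266, -214) = -4*4404/1 = -17616*1 = -17616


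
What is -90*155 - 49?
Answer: -13999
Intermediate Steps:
-90*155 - 49 = -13950 - 49 = -13999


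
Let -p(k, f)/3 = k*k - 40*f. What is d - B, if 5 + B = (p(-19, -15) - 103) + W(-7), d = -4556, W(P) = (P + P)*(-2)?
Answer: -1593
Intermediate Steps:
W(P) = -4*P (W(P) = (2*P)*(-2) = -4*P)
p(k, f) = -3*k² + 120*f (p(k, f) = -3*(k*k - 40*f) = -3*(k² - 40*f) = -3*k² + 120*f)
B = -2963 (B = -5 + (((-3*(-19)² + 120*(-15)) - 103) - 4*(-7)) = -5 + (((-3*361 - 1800) - 103) + 28) = -5 + (((-1083 - 1800) - 103) + 28) = -5 + ((-2883 - 103) + 28) = -5 + (-2986 + 28) = -5 - 2958 = -2963)
d - B = -4556 - 1*(-2963) = -4556 + 2963 = -1593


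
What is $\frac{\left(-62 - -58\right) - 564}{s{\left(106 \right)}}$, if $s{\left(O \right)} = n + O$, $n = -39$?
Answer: $- \frac{568}{67} \approx -8.4776$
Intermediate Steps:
$s{\left(O \right)} = -39 + O$
$\frac{\left(-62 - -58\right) - 564}{s{\left(106 \right)}} = \frac{\left(-62 - -58\right) - 564}{-39 + 106} = \frac{\left(-62 + 58\right) - 564}{67} = \left(-4 - 564\right) \frac{1}{67} = \left(-568\right) \frac{1}{67} = - \frac{568}{67}$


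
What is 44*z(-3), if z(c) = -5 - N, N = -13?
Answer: 352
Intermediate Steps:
z(c) = 8 (z(c) = -5 - 1*(-13) = -5 + 13 = 8)
44*z(-3) = 44*8 = 352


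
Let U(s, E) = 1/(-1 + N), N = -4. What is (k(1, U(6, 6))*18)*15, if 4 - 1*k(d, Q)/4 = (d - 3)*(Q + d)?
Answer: 6048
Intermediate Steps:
U(s, E) = -⅕ (U(s, E) = 1/(-1 - 4) = 1/(-5) = -⅕)
k(d, Q) = 16 - 4*(-3 + d)*(Q + d) (k(d, Q) = 16 - 4*(d - 3)*(Q + d) = 16 - 4*(-3 + d)*(Q + d))
(k(1, U(6, 6))*18)*15 = ((16 - 4*1² + 12*(-⅕) + 12*1 - 4*(-⅕)*1)*18)*15 = ((16 - 4*1 - 12/5 + 12 + ⅘)*18)*15 = ((16 - 4 - 12/5 + 12 + ⅘)*18)*15 = ((112/5)*18)*15 = (2016/5)*15 = 6048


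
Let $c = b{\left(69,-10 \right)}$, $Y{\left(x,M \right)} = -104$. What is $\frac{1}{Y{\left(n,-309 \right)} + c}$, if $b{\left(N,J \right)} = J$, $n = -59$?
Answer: $- \frac{1}{114} \approx -0.0087719$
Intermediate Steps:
$c = -10$
$\frac{1}{Y{\left(n,-309 \right)} + c} = \frac{1}{-104 - 10} = \frac{1}{-114} = - \frac{1}{114}$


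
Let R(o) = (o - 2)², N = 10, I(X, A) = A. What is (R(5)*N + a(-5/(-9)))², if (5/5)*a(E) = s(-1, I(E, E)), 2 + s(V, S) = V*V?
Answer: 7921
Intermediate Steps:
s(V, S) = -2 + V² (s(V, S) = -2 + V*V = -2 + V²)
R(o) = (-2 + o)²
a(E) = -1 (a(E) = -2 + (-1)² = -2 + 1 = -1)
(R(5)*N + a(-5/(-9)))² = ((-2 + 5)²*10 - 1)² = (3²*10 - 1)² = (9*10 - 1)² = (90 - 1)² = 89² = 7921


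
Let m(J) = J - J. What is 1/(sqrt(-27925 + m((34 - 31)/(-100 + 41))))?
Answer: -I*sqrt(1117)/5585 ≈ -0.0059842*I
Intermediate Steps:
m(J) = 0
1/(sqrt(-27925 + m((34 - 31)/(-100 + 41)))) = 1/(sqrt(-27925 + 0)) = 1/(sqrt(-27925)) = 1/(5*I*sqrt(1117)) = -I*sqrt(1117)/5585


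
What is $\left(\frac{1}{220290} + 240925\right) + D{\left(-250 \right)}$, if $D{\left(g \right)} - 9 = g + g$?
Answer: $\frac{52965205861}{220290} \approx 2.4043 \cdot 10^{5}$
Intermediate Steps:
$D{\left(g \right)} = 9 + 2 g$ ($D{\left(g \right)} = 9 + \left(g + g\right) = 9 + 2 g$)
$\left(\frac{1}{220290} + 240925\right) + D{\left(-250 \right)} = \left(\frac{1}{220290} + 240925\right) + \left(9 + 2 \left(-250\right)\right) = \left(\frac{1}{220290} + 240925\right) + \left(9 - 500\right) = \frac{53073368251}{220290} - 491 = \frac{52965205861}{220290}$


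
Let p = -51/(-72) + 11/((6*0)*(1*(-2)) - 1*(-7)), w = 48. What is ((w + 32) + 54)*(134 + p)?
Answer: 1533965/84 ≈ 18262.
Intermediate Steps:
p = 383/168 (p = -51*(-1/72) + 11/(0*(-2) + 7) = 17/24 + 11/(0 + 7) = 17/24 + 11/7 = 383/168 ≈ 2.2798)
((w + 32) + 54)*(134 + p) = ((48 + 32) + 54)*(134 + 383/168) = (80 + 54)*(22895/168) = 134*(22895/168) = 1533965/84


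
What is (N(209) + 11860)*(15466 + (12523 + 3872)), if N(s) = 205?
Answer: 384402965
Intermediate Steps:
(N(209) + 11860)*(15466 + (12523 + 3872)) = (205 + 11860)*(15466 + (12523 + 3872)) = 12065*(15466 + 16395) = 12065*31861 = 384402965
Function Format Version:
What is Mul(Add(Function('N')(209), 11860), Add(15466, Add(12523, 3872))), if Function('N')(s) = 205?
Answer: 384402965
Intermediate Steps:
Mul(Add(Function('N')(209), 11860), Add(15466, Add(12523, 3872))) = Mul(Add(205, 11860), Add(15466, Add(12523, 3872))) = Mul(12065, Add(15466, 16395)) = Mul(12065, 31861) = 384402965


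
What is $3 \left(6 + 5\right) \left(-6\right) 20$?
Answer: $-3960$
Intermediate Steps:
$3 \left(6 + 5\right) \left(-6\right) 20 = 3 \cdot 11 \left(-6\right) 20 = 33 \left(-6\right) 20 = \left(-198\right) 20 = -3960$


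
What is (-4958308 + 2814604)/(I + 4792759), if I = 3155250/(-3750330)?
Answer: -44664430124/99857915029 ≈ -0.44728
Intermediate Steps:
I = -105175/125011 (I = 3155250*(-1/3750330) = -105175/125011 ≈ -0.84133)
(-4958308 + 2814604)/(I + 4792759) = (-4958308 + 2814604)/(-105175/125011 + 4792759) = -2143704/599147490174/125011 = -2143704*125011/599147490174 = -44664430124/99857915029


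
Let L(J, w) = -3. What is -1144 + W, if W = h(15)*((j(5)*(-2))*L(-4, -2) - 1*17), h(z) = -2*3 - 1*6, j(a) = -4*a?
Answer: 500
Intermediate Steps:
h(z) = -12 (h(z) = -6 - 6 = -12)
W = 1644 (W = -12*((-4*5*(-2))*(-3) - 1*17) = -12*(-20*(-2)*(-3) - 17) = -12*(40*(-3) - 17) = -12*(-120 - 17) = -12*(-137) = 1644)
-1144 + W = -1144 + 1644 = 500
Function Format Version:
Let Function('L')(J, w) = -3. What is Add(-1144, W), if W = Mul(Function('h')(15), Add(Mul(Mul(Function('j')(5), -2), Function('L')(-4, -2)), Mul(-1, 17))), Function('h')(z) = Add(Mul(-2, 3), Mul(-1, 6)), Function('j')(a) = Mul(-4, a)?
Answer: 500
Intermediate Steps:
Function('h')(z) = -12 (Function('h')(z) = Add(-6, -6) = -12)
W = 1644 (W = Mul(-12, Add(Mul(Mul(Mul(-4, 5), -2), -3), Mul(-1, 17))) = Mul(-12, Add(Mul(Mul(-20, -2), -3), -17)) = Mul(-12, Add(Mul(40, -3), -17)) = Mul(-12, Add(-120, -17)) = Mul(-12, -137) = 1644)
Add(-1144, W) = Add(-1144, 1644) = 500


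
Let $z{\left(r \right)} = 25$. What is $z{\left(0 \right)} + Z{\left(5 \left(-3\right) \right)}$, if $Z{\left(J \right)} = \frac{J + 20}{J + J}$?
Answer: $\frac{149}{6} \approx 24.833$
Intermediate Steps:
$Z{\left(J \right)} = \frac{20 + J}{2 J}$
$z{\left(0 \right)} + Z{\left(5 \left(-3\right) \right)} = 25 + \frac{20 + 5 \left(-3\right)}{2 \cdot 5 \left(-3\right)} = 25 + \frac{20 - 15}{2 \left(-15\right)} = 25 + \frac{1}{2} \left(- \frac{1}{15}\right) 5 = 25 - \frac{1}{6} = \frac{149}{6}$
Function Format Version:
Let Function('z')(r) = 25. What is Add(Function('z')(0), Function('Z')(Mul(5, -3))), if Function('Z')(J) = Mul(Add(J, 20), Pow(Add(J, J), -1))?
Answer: Rational(149, 6) ≈ 24.833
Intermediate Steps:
Function('Z')(J) = Mul(Rational(1, 2), Pow(J, -1), Add(20, J)) (Function('Z')(J) = Mul(Add(20, J), Pow(Mul(2, J), -1)) = Mul(Add(20, J), Mul(Rational(1, 2), Pow(J, -1))) = Mul(Rational(1, 2), Pow(J, -1), Add(20, J)))
Add(Function('z')(0), Function('Z')(Mul(5, -3))) = Add(25, Mul(Rational(1, 2), Pow(Mul(5, -3), -1), Add(20, Mul(5, -3)))) = Add(25, Mul(Rational(1, 2), Pow(-15, -1), Add(20, -15))) = Add(25, Mul(Rational(1, 2), Rational(-1, 15), 5)) = Add(25, Rational(-1, 6)) = Rational(149, 6)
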